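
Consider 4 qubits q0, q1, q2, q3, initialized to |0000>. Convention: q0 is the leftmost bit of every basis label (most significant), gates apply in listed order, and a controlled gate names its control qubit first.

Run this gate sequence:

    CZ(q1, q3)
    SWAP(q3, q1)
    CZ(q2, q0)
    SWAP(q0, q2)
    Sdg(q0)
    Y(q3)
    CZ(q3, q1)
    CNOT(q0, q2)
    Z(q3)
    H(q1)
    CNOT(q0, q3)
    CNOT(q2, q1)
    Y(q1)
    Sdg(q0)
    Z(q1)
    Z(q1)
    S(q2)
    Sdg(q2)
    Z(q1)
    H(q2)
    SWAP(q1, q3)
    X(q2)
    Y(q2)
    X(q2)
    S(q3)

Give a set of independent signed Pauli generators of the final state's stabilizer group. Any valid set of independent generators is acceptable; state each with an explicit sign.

The final state is stabilized by the group generated by -IIXI, +IIIY, +ZIII, -IZII; other independent generating sets are equally valid.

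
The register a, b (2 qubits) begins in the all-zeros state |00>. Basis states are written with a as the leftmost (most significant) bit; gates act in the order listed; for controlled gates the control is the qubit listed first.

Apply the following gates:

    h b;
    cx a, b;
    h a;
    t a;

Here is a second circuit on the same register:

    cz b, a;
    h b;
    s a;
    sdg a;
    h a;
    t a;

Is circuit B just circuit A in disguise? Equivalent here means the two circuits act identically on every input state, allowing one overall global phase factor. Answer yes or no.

Yes — the two circuits implement the same unitary up to a global phase.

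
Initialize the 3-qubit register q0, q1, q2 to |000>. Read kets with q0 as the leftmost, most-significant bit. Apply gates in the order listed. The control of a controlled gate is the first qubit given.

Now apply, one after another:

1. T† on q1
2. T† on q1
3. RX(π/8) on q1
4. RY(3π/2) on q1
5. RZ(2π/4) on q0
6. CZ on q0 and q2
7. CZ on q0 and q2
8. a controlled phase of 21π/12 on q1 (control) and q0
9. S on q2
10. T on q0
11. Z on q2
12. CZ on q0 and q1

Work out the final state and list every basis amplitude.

The resulting statevector has amplitude sqrt(2)*exp(11*I*pi/16)/2 on |000>, sqrt(2)*(sin(pi/16) - I*cos(pi/16))*exp(I*pi/4)/2 on |010>, and 0 on every other basis state. Key observation: gates 6-7 undo each other exactly, leaving only the rest of the circuit to track.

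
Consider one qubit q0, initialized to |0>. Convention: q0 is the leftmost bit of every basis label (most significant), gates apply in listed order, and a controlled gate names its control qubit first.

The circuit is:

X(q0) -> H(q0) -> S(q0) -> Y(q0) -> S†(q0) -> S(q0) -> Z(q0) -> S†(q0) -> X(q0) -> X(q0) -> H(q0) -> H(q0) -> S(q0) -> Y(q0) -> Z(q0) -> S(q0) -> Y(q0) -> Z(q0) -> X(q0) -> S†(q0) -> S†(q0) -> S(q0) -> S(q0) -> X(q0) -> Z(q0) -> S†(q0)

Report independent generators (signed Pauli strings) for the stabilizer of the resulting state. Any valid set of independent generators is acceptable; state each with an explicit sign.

One valid set of independent stabilizer generators is +Y (any independent generating set of the same group is equally correct). Key observation: steps 19-24 multiply out to the identity, so the circuit reduces to the remaining gates.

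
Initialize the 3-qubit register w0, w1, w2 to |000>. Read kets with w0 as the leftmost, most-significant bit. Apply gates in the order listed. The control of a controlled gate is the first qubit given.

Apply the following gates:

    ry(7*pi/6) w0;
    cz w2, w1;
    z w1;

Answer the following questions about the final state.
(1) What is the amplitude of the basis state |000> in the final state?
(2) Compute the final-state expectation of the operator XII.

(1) |000> carries amplitude -sqrt(6)/4 + sqrt(2)/4 in the final state.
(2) The expectation value of XII is -1/2.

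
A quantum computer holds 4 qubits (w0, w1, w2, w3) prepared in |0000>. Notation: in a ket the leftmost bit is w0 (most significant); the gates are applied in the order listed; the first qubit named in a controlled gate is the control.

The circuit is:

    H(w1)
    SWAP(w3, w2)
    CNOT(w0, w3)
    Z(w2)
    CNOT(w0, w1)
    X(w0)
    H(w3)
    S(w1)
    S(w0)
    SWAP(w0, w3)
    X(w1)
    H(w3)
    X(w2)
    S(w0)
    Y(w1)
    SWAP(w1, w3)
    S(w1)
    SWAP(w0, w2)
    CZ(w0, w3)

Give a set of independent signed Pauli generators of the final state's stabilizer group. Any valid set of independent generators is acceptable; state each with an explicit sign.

The final state is stabilized by the group generated by -IYII, +IIYI, +IIIY, -ZIII; other independent generating sets are equally valid.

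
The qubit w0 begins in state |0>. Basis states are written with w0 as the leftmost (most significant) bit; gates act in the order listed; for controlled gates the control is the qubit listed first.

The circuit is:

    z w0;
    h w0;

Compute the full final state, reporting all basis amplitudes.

The resulting statevector has amplitude sqrt(2)/2 on |0>, sqrt(2)/2 on |1>.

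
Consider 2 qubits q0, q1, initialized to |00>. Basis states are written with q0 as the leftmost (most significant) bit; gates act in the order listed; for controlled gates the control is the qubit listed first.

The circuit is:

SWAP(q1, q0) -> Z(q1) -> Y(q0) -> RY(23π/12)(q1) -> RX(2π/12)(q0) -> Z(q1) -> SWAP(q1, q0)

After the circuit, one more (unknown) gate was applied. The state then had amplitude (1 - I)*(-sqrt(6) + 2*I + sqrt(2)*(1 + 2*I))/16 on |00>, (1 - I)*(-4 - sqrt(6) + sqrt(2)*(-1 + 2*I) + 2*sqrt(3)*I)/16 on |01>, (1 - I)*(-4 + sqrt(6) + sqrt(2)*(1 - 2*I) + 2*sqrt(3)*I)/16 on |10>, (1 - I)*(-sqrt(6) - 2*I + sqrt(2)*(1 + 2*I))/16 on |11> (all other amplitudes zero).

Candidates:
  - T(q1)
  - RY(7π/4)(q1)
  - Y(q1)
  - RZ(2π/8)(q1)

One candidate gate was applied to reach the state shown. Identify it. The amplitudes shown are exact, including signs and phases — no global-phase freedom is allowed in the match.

The applied gate was RY(7π/4)(q1).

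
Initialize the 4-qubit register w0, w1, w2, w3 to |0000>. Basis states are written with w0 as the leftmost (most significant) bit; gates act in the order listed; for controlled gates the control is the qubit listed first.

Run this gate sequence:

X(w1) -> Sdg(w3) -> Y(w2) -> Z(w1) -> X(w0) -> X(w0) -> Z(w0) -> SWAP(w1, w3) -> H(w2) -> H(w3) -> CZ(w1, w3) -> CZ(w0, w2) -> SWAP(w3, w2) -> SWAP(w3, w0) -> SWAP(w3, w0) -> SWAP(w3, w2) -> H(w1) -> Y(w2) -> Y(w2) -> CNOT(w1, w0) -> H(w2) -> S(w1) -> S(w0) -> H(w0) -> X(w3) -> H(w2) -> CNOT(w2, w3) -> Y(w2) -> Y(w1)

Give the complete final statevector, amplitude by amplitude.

After the circuit, the state carries amplitude I/4 on |0000>, -I/4 on |0001>, -I/4 on |0010>, I/4 on |0011>, I/4 on |0100>, -I/4 on |0101>, -I/4 on |0110>, I/4 on |0111>, -I/4 on |1000>, I/4 on |1001>, I/4 on |1010>, -I/4 on |1011>, I/4 on |1100>, -I/4 on |1101>, -I/4 on |1110>, I/4 on |1111>.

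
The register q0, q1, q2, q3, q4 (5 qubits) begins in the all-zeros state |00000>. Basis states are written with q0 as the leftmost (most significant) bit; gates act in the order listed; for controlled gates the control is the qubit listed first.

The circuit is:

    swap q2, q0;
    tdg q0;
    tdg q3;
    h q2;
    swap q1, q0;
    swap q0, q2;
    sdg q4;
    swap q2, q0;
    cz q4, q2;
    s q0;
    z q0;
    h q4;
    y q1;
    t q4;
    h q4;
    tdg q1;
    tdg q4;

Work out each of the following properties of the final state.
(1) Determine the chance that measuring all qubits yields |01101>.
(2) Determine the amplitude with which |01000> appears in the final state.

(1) The probability of measuring |01101> is 1/4 - sqrt(2)/8.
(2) |01000> carries amplitude sqrt(2)*(exp(I*pi/4) + I)/4 in the final state.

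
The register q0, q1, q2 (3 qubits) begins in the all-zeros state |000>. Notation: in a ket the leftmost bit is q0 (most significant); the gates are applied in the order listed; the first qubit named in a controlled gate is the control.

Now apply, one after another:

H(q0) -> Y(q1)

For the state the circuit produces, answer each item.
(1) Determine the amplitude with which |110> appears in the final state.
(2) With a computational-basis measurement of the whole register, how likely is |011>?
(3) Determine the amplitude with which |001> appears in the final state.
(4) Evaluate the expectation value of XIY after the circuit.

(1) The amplitude on |110> is sqrt(2)*I/2.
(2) A full measurement returns |011> with probability 0.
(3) The final state's coefficient on |001> equals 0.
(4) In the final state, XIY has expectation 0.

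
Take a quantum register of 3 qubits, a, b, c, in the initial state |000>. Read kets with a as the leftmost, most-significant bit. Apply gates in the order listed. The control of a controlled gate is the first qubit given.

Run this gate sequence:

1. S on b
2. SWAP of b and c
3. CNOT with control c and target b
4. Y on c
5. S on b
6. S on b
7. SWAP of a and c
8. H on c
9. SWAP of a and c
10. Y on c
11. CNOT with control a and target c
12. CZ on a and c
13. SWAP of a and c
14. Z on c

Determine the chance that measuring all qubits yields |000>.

Outcome |000> occurs with probability 1/2.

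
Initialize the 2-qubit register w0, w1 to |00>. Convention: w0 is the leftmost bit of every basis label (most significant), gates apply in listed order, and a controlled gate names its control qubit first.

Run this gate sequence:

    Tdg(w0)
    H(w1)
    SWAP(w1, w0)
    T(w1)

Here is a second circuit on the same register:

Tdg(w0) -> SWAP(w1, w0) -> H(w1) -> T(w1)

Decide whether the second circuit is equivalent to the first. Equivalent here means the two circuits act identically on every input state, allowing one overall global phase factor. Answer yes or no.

No — the two circuits implement different unitaries, even allowing a global phase.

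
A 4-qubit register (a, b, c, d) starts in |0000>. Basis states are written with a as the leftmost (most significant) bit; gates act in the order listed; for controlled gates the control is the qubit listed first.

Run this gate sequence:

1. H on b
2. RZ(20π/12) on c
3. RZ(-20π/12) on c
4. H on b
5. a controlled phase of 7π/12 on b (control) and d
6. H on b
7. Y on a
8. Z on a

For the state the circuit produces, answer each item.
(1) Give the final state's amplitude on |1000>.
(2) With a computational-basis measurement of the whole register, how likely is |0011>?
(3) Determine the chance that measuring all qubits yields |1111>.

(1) The amplitude on |1000> is -sqrt(2)*I/2. Key observation: steps 1-4 multiply out to the identity, so the circuit reduces to the remaining gates.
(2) The probability of measuring |0011> is 0.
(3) A full measurement returns |1111> with probability 0.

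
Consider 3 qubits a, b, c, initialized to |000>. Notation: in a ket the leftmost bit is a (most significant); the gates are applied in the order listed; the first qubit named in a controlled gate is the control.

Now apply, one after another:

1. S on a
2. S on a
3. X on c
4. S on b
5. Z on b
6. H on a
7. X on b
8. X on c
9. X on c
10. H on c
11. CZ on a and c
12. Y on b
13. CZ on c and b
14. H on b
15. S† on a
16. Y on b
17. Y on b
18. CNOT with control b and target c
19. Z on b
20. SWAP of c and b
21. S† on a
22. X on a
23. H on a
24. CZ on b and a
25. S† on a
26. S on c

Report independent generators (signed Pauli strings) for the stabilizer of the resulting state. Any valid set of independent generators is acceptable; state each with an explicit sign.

One valid set of independent stabilizer generators is +XIX, +IYX, -ZZZ (any independent generating set of the same group is equally correct). Key observation: gates 8-9 undo each other exactly, leaving only the rest of the circuit to track.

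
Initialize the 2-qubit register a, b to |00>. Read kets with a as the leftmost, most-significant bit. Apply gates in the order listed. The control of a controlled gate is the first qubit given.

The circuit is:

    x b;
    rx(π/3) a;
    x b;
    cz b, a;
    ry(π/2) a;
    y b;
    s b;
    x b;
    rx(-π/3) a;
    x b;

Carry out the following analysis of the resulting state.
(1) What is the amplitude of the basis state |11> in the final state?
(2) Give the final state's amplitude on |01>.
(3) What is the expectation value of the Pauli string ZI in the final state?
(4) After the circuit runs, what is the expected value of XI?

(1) The final state's coefficient on |11> equals -sqrt(2)/4.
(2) The amplitude on |01> is -sqrt(2)/2 - sqrt(6)*I/4.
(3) The expectation value of ZI is 3/4.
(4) In the final state, XI has expectation 1/2.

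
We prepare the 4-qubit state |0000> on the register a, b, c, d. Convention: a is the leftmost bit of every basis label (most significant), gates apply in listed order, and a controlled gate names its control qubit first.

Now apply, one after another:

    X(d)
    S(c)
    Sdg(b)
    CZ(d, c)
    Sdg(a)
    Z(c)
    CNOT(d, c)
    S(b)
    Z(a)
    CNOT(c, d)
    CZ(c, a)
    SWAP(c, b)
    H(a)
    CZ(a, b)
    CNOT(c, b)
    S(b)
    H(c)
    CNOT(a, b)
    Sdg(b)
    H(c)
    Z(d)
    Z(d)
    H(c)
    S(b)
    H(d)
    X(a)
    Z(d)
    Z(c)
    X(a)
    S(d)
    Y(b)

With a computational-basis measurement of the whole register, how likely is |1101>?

Outcome |1101> occurs with probability 1/8. Key observation: the block from step 19 through step 24 cancels to the identity and can be dropped.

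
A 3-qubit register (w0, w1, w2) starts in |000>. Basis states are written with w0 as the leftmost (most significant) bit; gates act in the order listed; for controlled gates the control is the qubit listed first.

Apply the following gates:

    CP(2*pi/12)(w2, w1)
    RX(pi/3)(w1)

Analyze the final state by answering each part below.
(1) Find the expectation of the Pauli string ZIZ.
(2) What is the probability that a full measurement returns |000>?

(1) The expectation value of ZIZ is 1.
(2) A full measurement returns |000> with probability 3/4.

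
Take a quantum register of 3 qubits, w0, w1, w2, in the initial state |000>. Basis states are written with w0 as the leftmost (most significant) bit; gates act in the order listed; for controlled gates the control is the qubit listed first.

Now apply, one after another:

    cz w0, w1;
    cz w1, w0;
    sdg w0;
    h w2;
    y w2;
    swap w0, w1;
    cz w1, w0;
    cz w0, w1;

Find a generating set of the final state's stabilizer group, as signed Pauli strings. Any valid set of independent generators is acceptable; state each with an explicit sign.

One valid set of independent stabilizer generators is -IIX, +ZII, +IZI (any independent generating set of the same group is equally correct).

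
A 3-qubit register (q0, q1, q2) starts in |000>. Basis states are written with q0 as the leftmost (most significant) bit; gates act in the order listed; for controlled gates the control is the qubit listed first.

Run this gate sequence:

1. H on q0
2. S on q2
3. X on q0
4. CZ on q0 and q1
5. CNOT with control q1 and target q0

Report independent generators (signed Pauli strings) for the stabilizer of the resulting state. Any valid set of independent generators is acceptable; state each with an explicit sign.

The stabilizer group can be generated by +XII, +IZI, +IIZ, among other valid generating sets.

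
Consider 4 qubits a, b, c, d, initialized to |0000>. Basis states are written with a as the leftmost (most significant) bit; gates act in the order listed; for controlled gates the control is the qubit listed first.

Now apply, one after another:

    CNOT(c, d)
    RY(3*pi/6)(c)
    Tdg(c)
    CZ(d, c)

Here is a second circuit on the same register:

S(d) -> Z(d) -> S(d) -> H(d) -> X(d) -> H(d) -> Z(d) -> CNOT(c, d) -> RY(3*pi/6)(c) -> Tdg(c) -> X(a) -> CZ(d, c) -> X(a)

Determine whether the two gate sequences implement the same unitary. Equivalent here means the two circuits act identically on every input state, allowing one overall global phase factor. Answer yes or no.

Yes — the two circuits implement the same unitary up to a global phase.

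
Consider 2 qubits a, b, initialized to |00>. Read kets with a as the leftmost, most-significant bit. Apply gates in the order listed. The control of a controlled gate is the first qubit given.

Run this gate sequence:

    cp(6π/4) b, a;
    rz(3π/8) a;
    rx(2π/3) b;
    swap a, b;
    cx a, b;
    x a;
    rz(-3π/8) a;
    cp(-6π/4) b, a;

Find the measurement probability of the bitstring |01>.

A full measurement returns |01> with probability 3/4.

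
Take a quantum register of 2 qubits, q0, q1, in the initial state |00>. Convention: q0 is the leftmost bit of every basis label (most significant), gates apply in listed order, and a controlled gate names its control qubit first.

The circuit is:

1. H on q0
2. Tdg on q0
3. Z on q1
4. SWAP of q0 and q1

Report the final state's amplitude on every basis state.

After the circuit, the state carries amplitude sqrt(2)/2 on |00>, -sqrt(2)*exp(3*I*pi/4)/2 on |01>, 0 on |10>, 0 on |11>.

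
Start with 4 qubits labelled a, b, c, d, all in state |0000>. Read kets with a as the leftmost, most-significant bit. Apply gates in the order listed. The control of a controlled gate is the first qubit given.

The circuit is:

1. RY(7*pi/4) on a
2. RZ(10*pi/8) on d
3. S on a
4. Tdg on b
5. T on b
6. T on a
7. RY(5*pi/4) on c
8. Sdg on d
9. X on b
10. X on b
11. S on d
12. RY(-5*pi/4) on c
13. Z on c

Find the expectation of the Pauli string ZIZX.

In the final state, ZIZX has expectation 0. Key observation: the block from step 7 through step 12 cancels to the identity and can be dropped.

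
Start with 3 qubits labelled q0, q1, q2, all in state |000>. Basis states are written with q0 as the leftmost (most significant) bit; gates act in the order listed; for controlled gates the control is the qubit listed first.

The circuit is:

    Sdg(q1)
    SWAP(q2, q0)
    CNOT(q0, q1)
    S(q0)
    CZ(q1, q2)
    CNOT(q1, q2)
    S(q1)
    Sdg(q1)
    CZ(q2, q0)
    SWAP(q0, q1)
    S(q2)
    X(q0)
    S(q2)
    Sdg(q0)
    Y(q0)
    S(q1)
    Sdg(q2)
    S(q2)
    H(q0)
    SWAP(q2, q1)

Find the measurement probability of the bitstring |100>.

The probability of measuring |100> is 1/2.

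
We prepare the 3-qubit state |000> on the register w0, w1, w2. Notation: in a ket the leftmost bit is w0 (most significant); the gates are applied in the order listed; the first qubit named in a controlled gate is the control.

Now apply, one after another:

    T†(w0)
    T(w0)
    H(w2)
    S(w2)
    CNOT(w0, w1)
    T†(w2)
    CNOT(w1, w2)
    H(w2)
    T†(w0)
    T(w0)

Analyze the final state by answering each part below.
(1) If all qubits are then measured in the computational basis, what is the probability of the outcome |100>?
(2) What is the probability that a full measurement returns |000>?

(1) Outcome |100> occurs with probability 0.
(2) The probability of measuring |000> is sqrt(2)/4 + 1/2.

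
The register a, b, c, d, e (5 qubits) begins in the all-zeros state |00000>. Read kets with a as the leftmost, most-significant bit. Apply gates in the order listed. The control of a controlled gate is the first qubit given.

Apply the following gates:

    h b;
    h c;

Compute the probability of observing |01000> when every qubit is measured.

A full measurement returns |01000> with probability 1/4.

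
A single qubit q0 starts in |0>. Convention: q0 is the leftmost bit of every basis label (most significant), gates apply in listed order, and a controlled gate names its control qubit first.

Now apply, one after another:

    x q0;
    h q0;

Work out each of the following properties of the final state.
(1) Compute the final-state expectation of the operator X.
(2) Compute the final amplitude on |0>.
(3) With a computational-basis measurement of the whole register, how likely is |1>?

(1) The observable X averages to -1.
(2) The final state's coefficient on |0> equals sqrt(2)/2.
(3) Outcome |1> occurs with probability 1/2.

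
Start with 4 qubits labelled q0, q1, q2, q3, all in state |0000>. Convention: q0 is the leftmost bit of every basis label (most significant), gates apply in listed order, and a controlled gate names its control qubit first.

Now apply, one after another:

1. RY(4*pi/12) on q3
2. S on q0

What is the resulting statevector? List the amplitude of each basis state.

After the circuit, the state carries amplitude sqrt(3)/2 on |0000>, 1/2 on |0001>, and 0 on every other basis state.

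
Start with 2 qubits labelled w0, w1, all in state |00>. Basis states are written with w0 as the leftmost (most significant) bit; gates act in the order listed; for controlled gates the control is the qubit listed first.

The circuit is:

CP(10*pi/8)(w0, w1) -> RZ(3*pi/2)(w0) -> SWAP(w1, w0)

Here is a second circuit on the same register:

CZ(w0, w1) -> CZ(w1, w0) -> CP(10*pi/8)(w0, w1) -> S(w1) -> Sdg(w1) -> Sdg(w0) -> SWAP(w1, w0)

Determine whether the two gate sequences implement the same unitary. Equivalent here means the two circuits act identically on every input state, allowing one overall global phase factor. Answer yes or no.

Yes, they are equivalent — the unitaries differ by at most a global phase.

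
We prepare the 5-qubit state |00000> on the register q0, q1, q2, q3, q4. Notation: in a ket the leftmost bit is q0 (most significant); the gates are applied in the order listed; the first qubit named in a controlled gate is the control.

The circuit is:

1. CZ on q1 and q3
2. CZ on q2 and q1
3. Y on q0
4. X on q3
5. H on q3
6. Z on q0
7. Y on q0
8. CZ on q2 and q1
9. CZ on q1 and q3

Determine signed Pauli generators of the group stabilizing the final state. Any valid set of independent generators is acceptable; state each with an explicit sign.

The stabilizer group can be generated by -IIIXI, +ZIIII, +IZIII, +IIZII, +IIIIZ, among other valid generating sets.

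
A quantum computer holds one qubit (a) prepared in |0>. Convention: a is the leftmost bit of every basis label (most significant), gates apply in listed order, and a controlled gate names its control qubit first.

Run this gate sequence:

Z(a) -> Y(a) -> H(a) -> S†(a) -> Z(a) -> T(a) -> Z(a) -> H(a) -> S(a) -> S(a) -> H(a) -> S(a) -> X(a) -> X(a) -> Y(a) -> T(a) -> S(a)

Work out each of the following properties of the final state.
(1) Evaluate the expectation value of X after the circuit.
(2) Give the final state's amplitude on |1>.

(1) The observable X averages to 1.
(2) The final state's coefficient on |1> equals sqrt(2)*I/2.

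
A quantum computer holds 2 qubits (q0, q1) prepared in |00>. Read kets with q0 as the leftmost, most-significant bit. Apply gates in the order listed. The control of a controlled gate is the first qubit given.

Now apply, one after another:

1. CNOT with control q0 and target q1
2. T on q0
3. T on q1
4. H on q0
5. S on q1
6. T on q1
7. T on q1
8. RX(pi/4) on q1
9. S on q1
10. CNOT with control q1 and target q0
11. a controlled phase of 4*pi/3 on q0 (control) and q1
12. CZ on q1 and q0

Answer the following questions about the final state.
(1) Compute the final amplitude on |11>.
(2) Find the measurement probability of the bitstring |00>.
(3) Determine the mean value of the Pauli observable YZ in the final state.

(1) |11> carries amplitude sqrt(4 - 2*sqrt(2))*exp(I*pi/3)/4 in the final state.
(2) A full measurement returns |00> with probability sqrt(2)/8 + 1/4.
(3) The observable YZ averages to sqrt(3)*(-2 + sqrt(2))/8.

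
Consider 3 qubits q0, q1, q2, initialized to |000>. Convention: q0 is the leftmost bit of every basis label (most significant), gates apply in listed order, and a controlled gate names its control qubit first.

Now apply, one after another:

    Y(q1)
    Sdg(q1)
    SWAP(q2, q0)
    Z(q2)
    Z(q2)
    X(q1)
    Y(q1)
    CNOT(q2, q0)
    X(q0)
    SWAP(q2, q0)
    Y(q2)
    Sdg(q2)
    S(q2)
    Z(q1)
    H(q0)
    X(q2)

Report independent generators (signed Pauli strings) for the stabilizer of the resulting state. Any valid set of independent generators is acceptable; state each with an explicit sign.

One valid set of independent stabilizer generators is +XII, -IZI, -IIZ (any independent generating set of the same group is equally correct).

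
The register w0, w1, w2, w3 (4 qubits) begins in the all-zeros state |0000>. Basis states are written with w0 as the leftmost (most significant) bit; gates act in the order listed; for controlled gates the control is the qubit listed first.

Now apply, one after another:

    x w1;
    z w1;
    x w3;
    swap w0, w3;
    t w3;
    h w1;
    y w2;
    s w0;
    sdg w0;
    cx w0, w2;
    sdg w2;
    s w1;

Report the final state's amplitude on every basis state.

The resulting statevector has amplitude -sqrt(2)*I/2 on |1000>, -sqrt(2)/2 on |1100>, and 0 on every other basis state. Key observation: gates 8-9 undo each other exactly, leaving only the rest of the circuit to track.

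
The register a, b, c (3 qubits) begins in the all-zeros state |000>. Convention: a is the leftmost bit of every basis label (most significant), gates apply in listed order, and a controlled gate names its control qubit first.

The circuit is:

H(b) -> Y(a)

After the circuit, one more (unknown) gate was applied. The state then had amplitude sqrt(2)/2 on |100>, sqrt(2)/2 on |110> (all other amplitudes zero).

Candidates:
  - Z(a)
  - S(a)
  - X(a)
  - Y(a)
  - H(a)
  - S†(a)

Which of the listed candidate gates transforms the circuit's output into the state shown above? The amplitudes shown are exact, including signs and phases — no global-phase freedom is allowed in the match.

The unique candidate consistent with the amplitudes is S†(a).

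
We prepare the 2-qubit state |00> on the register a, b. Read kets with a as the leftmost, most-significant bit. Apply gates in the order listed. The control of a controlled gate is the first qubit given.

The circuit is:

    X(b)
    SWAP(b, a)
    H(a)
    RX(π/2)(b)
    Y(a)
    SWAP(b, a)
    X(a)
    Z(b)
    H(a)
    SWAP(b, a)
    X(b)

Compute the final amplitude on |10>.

The amplitude on |10> is sqrt(2)*(-1 + I)/4.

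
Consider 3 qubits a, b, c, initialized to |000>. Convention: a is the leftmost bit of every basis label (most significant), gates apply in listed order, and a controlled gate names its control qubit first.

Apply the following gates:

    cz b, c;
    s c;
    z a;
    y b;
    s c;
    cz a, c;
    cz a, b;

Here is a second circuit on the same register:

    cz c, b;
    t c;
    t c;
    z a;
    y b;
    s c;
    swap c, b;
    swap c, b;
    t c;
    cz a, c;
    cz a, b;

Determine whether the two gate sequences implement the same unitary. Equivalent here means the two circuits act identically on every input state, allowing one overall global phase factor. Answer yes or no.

No — the two circuits implement different unitaries, even allowing a global phase.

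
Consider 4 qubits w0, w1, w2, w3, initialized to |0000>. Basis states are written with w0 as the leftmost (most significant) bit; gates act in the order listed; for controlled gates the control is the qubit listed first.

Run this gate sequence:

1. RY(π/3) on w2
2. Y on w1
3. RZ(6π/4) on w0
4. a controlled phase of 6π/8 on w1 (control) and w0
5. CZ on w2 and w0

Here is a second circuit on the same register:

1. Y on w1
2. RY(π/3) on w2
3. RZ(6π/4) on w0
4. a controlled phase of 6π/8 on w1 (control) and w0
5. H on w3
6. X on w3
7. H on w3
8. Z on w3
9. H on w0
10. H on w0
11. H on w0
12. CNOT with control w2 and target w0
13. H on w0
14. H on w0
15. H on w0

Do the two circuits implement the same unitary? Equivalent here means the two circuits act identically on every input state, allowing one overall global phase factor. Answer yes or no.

Yes, they are equivalent — the unitaries differ by at most a global phase.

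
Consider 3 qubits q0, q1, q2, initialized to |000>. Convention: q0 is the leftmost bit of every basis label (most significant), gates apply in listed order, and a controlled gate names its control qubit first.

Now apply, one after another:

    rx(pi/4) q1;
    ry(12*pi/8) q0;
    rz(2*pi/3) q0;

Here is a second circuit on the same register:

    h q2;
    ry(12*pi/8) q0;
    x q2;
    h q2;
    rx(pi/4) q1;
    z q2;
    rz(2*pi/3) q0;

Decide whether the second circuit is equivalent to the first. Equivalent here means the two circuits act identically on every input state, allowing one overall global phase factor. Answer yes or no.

Yes — the two circuits implement the same unitary up to a global phase.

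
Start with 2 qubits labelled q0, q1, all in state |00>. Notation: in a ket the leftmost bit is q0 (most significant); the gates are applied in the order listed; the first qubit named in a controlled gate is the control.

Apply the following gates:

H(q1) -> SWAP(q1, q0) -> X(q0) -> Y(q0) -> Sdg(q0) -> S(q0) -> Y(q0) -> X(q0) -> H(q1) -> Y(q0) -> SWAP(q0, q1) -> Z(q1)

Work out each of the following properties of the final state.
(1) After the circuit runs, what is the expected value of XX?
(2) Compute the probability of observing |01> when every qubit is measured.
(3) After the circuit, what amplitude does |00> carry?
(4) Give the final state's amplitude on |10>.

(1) In the final state, XX has expectation 1.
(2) Outcome |01> occurs with probability 1/4.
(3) The amplitude on |00> is -I/2.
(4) The final state's coefficient on |10> equals -I/2.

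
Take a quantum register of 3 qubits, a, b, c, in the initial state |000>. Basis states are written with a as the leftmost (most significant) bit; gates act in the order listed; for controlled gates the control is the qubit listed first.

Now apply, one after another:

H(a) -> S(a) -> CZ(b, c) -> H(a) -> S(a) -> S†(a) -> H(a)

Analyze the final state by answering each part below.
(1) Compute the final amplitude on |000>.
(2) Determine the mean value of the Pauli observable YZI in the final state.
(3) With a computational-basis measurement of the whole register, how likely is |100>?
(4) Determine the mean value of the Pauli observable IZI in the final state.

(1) The final state's coefficient on |000> equals sqrt(2)/2.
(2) The observable YZI averages to 1.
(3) Outcome |100> occurs with probability 1/2.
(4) The expectation value of IZI is 1.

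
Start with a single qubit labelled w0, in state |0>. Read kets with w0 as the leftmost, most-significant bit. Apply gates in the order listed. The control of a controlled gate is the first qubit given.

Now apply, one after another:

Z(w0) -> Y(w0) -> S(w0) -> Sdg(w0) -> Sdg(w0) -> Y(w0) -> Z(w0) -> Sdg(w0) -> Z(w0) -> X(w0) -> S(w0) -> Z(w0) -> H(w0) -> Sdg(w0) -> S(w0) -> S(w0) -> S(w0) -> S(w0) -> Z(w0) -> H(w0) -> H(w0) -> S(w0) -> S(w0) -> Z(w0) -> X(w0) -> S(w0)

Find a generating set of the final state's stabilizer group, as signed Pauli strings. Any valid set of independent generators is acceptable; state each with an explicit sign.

One valid set of independent stabilizer generators is -X (any independent generating set of the same group is equally correct).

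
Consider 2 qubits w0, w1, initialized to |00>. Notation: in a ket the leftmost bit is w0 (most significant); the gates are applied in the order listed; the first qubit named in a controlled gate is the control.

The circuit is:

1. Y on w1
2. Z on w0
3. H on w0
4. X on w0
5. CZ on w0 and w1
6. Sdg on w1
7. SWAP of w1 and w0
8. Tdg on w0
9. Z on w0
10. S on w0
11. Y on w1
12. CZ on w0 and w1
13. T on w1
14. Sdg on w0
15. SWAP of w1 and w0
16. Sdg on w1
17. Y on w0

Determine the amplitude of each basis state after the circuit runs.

After the circuit, the state carries amplitude 0 on |00>, -sqrt(2)*I/2 on |01>, 0 on |10>, -sqrt(2)*exp(I*pi/4)/2 on |11>.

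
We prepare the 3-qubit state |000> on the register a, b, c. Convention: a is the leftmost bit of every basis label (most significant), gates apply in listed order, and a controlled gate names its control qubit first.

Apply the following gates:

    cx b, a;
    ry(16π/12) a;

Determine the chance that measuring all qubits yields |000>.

Outcome |000> occurs with probability 1/4.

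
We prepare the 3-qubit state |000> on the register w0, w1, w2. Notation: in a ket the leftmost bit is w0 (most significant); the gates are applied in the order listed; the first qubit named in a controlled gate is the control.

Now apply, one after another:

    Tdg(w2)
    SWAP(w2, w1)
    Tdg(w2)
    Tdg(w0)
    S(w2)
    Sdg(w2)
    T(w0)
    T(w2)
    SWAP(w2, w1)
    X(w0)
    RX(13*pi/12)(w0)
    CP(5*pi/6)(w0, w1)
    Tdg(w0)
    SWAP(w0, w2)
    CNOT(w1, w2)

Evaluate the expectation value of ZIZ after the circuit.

In the final state, ZIZ has expectation sqrt(2)/4 + sqrt(6)/4. Key observation: steps 2-9 multiply out to the identity, so the circuit reduces to the remaining gates.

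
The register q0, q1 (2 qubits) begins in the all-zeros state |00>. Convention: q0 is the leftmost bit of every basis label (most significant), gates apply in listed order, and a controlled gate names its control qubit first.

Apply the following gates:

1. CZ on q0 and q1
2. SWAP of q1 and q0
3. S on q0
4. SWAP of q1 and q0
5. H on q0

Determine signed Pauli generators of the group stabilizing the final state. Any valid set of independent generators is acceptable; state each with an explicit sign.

One valid set of independent stabilizer generators is +XI, +IZ (any independent generating set of the same group is equally correct).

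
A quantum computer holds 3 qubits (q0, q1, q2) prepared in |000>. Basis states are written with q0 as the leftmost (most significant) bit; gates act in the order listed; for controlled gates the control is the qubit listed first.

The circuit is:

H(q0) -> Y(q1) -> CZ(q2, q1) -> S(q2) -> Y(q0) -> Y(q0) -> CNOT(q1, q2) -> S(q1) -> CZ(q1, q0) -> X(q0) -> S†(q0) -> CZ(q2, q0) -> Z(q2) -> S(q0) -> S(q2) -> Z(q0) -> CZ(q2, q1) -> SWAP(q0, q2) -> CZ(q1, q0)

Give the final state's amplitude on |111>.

The final state's coefficient on |111> equals sqrt(2)*I/2.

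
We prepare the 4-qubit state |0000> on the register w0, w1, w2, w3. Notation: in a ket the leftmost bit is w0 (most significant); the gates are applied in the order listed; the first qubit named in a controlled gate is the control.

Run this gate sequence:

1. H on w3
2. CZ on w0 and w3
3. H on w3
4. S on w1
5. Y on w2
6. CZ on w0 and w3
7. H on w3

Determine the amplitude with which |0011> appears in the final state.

|0011> carries amplitude sqrt(2)*I/2 in the final state.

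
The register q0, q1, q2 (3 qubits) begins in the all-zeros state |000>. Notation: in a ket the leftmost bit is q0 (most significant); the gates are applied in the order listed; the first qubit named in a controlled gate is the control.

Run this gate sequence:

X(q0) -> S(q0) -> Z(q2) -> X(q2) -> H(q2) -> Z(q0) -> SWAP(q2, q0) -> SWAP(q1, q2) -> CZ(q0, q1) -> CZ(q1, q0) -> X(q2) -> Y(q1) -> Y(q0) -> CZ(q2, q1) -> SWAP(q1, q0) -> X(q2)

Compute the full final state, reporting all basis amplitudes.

The resulting statevector has amplitude -sqrt(2)*I/2 on |000>, -sqrt(2)*I/2 on |010>, and 0 on every other basis state.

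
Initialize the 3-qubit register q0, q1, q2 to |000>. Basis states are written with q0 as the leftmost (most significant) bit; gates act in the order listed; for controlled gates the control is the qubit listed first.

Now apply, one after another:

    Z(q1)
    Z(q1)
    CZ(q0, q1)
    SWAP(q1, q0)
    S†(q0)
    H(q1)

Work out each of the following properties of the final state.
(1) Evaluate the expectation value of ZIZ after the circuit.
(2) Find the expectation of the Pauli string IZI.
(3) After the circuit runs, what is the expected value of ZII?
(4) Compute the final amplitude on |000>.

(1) The observable ZIZ averages to 1.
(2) The observable IZI averages to 0.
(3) The expectation value of ZII is 1.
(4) The final state's coefficient on |000> equals sqrt(2)/2.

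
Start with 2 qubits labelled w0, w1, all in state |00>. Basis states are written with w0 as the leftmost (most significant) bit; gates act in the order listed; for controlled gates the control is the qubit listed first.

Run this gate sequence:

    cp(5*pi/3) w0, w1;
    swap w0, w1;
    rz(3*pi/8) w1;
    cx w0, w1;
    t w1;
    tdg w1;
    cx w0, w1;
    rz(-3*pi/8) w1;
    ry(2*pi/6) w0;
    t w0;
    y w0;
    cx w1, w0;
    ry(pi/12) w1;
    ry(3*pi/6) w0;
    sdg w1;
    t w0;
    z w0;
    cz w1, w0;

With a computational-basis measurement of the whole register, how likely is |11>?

A full measurement returns |11> with probability -sqrt(6)/8 - sqrt(2)/16 + sqrt(3)/32 + 11/32.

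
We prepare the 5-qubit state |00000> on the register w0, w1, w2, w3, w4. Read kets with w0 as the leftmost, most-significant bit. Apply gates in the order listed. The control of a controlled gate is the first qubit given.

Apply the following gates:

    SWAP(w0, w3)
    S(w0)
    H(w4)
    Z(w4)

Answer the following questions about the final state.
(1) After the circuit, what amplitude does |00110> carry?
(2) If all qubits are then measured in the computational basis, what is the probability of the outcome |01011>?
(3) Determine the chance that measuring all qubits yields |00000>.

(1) The final state's coefficient on |00110> equals 0.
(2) Outcome |01011> occurs with probability 0.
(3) A full measurement returns |00000> with probability 1/2.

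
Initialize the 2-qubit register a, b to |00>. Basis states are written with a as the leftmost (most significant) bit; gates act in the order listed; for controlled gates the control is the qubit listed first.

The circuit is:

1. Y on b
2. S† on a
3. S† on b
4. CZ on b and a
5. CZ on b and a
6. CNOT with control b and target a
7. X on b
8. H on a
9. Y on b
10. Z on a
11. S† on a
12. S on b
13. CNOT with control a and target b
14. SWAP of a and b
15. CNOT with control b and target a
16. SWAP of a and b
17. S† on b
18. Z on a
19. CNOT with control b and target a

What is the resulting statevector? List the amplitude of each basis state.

The final amplitudes are 0 on |00>, -sqrt(2)/2 on |01>, 0 on |10>, sqrt(2)*I/2 on |11>. Key observation: the block from step 4 through step 5 cancels to the identity and can be dropped.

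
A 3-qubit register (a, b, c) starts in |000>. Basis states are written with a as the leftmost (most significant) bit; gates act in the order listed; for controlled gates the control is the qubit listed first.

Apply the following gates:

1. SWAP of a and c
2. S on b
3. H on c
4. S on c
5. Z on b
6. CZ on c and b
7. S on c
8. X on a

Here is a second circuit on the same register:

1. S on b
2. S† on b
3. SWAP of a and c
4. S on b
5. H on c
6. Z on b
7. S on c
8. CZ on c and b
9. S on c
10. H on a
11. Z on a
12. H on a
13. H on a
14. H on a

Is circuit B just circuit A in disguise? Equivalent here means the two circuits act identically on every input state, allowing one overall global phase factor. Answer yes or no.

Yes — the two circuits implement the same unitary up to a global phase.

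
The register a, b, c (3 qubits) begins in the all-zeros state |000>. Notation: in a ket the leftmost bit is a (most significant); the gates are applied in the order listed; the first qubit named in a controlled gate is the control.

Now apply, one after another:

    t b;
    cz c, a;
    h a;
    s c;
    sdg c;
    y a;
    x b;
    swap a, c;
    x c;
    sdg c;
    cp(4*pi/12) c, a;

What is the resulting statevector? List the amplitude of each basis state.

The final amplitudes are sqrt(2)*I/2 on |010>, -sqrt(2)/2 on |011>, and 0 on every other basis state. Key observation: the block from step 4 through step 5 cancels to the identity and can be dropped.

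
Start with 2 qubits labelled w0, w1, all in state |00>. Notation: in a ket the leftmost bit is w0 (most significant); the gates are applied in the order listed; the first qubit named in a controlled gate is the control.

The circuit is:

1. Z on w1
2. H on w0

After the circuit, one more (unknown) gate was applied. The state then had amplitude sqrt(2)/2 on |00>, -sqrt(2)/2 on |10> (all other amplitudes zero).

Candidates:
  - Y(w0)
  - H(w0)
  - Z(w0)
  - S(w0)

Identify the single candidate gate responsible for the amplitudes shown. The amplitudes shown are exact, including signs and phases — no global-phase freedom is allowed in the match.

It was Z(w0) that produced the state shown.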